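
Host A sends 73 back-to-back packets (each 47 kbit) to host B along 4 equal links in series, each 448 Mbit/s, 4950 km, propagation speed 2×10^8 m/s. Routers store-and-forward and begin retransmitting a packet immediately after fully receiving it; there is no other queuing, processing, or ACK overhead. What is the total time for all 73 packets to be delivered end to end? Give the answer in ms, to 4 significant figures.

107.0 ms

Per-hop transmission t_tx = L/R = 47000/448000000 = 0.104911 ms.
Per-hop propagation t_prop = 4950000/200000000 = 24.75 ms.
Pipeline fill: first packet needs 4·t_tx to clear all hops; remaining 72 packets each add one t_tx.
Total = (4+73-1)·t_tx + 4·t_prop = 76·0.104911 + 4·24.75 = 107.0 ms.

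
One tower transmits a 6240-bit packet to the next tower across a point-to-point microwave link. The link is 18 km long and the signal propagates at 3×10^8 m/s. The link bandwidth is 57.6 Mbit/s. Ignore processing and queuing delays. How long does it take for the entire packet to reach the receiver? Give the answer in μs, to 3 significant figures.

168 μs

Transmission delay = L/R = 6240 / 57600000 = 108.333 μs.
Propagation delay = d/s = 18000 m / 300000000 m/s = 60 μs.
Total = 168 μs.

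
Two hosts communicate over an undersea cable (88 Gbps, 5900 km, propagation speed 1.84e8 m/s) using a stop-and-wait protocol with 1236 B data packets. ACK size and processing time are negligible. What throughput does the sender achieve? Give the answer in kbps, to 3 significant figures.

154 kbps

t_tx = L/R = 9888/88000000000 = 1.12364e-07 s.
t_prop = 5900000/184000000 = 0.0320652 s; RTT = 0.0641304 s.
Cycle = t_tx + RTT = 0.0641305 s.
Throughput = L / cycle = 9888 / 0.0641305 = 154 kbps.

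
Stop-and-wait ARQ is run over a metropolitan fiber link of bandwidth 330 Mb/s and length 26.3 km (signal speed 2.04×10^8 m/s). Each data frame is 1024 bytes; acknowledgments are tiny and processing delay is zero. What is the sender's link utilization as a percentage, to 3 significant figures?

8.78 %

t_tx = L/R = 8192/330000000 = 2.48242e-05 s.
t_prop = 26300/204000000 = 0.000128922 s; RTT = 0.000257843 s.
Cycle = t_tx + RTT = 0.000282667 s.
Utilization = t_tx / cycle = 2.48242e-05/0.000282667 = 8.78 %.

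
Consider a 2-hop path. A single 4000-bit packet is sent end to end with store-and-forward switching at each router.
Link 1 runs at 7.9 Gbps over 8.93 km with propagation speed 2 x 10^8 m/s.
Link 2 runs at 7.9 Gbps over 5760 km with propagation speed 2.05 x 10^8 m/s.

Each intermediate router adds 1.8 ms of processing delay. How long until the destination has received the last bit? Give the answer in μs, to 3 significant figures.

29900 μs

Transmission delay per hop = L/R = 4000/7900000000 = 0.506329 μs; 2 hops → 1.01266 μs.
Propagation delays (d/s per hop): 44.65, 28097.6 μs; sum = 28142.2 μs.
Processing at 1 router(s): 1 × 1.8 ms = 1800 μs.
End-to-end = 29900 μs.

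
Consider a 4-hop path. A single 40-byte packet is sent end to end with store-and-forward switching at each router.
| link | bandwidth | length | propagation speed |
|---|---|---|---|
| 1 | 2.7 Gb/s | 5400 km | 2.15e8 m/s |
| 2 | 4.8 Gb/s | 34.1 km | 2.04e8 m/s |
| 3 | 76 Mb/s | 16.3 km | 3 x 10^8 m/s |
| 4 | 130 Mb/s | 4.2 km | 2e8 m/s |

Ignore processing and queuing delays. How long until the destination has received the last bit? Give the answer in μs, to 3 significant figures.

25400 μs

L = 40 × 8 = 320 bits.
Transmission delays (L/R per hop): 0.118519, 0.0666667, 4.21053, 2.46154 μs; sum = 6.85725 μs.
Propagation delays (d/s per hop): 25116.3, 167.157, 54.3333, 21 μs; sum = 25358.8 μs.
End-to-end = 25400 μs.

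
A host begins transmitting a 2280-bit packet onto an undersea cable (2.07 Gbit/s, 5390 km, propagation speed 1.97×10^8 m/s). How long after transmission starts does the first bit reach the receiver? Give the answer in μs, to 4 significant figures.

27360 μs

First bit experiences only propagation delay: d/s = 5390000/197000000 = 27360 μs.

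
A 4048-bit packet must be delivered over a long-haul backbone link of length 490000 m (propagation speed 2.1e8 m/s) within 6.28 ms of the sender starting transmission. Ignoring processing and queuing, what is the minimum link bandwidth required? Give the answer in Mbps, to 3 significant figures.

1.03 Mbps

Propagation delay = 490000 / 210000000 = 2.33333 ms.
Transmission budget = 6.28 − 2.33333 = 3.94667 ms.
R ≥ L / t_tx = 4048 bits / 0.00394667 s = 1.03 Mbps.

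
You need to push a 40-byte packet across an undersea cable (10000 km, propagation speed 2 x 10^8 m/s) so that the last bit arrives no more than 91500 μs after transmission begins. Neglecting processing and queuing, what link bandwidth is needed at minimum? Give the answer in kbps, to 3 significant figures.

7.71 kbps

L = 320 bits.
Propagation delay = 10000000 / 200000000 = 50000 μs.
Transmission budget = 91500 − 50000 = 41500 μs.
R ≥ L / t_tx = 320 bits / 0.0415 s = 7.71 kbps.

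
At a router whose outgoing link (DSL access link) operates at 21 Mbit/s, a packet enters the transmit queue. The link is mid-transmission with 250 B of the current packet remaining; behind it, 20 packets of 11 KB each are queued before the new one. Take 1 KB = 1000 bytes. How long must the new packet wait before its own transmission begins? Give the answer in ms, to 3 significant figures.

Each queued packet: L/R = 88000/21000000 = 4.19048 ms.
20 queued → 83.8095 ms.
Plus remaining 2000 bits of current packet: 0.0952381 ms.
Queuing delay = 83.9 ms.

83.9 ms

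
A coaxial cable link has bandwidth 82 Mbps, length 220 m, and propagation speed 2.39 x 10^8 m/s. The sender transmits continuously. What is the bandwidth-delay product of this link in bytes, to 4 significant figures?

Propagation delay = 220 / 239000000 = 9.20502e-07 s.
BDP = R × t_prop = 82000000 × 9.20502e-07 = 75.4812 bits.
In bytes: 75.4812/8 = 9.435 bytes.

9.435 bytes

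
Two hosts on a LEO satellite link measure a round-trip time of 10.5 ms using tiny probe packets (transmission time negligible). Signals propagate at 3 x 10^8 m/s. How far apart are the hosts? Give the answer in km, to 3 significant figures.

One-way propagation = RTT/2 = 5.25 ms.
d = s × t = 300000000 × 0.00525 = 1580 km.

1580 km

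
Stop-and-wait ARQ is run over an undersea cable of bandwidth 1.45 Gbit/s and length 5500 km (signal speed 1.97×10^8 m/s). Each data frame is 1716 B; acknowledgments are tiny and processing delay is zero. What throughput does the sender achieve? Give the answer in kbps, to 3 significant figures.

t_tx = L/R = 13728/1450000000 = 9.46759e-06 s.
t_prop = 5500000/197000000 = 0.0279188 s; RTT = 0.0558376 s.
Cycle = t_tx + RTT = 0.055847 s.
Throughput = L / cycle = 13728 / 0.055847 = 246 kbps.

246 kbps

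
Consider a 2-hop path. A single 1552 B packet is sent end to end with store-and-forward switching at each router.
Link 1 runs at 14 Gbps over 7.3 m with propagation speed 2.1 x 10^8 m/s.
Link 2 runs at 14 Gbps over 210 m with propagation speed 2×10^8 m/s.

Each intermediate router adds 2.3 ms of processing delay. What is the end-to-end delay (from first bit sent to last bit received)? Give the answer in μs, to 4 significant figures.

2303 μs

L = 1552 × 8 = 12416 bits.
Transmission delay per hop = L/R = 12416/14000000000 = 0.886857 μs; 2 hops → 1.77371 μs.
Propagation delays (d/s per hop): 0.0347619, 1.05 μs; sum = 1.08476 μs.
Processing at 1 router(s): 1 × 2.3 ms = 2300 μs.
End-to-end = 2303 μs.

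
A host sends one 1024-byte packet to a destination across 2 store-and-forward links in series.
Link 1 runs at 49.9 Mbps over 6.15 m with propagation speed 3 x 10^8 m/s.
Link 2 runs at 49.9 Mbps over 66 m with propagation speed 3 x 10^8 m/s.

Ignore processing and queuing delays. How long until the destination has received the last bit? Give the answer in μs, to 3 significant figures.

329 μs

L = 1024 × 8 = 8192 bits.
Transmission delay per hop = L/R = 8192/49900000 = 164.168 μs; 2 hops → 328.337 μs.
Propagation delays (d/s per hop): 0.0205, 0.22 μs; sum = 0.2405 μs.
End-to-end = 329 μs.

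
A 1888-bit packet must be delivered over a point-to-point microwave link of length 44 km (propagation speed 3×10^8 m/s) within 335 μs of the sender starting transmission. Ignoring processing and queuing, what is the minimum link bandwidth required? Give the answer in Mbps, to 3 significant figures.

Propagation delay = 44000 / 300000000 = 146.667 μs.
Transmission budget = 335 − 146.667 = 188.333 μs.
R ≥ L / t_tx = 1888 bits / 0.000188333 s = 10.0 Mbps.

10.0 Mbps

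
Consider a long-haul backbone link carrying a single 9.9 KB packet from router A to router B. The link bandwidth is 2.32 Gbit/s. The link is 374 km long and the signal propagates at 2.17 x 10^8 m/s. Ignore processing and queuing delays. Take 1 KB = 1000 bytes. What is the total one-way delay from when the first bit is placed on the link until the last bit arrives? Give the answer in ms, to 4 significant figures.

1.758 ms

L = 79200 bits.
Transmission delay = L/R = 79200 / 2320000000 = 0.0341379 ms.
Propagation delay = d/s = 374000 m / 217000000 m/s = 1.7235 ms.
Total = 1.758 ms.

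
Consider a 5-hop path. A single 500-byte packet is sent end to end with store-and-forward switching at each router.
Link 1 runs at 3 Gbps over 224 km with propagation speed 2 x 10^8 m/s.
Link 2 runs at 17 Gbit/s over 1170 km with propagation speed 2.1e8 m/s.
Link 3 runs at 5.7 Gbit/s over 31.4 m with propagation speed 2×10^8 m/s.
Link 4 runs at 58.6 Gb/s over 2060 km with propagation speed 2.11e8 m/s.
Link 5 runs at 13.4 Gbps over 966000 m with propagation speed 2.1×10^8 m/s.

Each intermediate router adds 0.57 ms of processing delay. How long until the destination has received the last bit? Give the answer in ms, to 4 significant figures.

23.34 ms

L = 500 × 8 = 4000 bits.
Transmission delays (L/R per hop): 0.00133333, 0.000235294, 0.000701754, 6.82594e-05, 0.000298507 ms; sum = 0.00263715 ms.
Propagation delays (d/s per hop): 1.12, 5.57143, 0.000157, 9.76303, 4.6 ms; sum = 21.0546 ms.
Processing at 4 router(s): 4 × 0.57 ms = 2.28 ms.
End-to-end = 23.34 ms.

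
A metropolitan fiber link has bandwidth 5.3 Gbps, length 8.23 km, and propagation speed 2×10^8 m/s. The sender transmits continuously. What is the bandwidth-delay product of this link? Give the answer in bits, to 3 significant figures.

218000 bits

Propagation delay = 8230 / 200000000 = 4.115e-05 s.
BDP = R × t_prop = 5300000000 × 4.115e-05 = 218095 bits.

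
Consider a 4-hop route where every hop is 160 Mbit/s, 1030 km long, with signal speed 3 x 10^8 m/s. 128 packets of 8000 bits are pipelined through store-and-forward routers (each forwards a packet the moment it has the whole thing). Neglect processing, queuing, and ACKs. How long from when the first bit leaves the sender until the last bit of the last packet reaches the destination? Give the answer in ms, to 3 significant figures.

Per-hop transmission t_tx = L/R = 8000/160000000 = 0.05 ms.
Per-hop propagation t_prop = 1030000/300000000 = 3.43333 ms.
Pipeline fill: first packet needs 4·t_tx to clear all hops; remaining 127 packets each add one t_tx.
Total = (4+128-1)·t_tx + 4·t_prop = 131·0.05 + 4·3.43333 = 20.3 ms.

20.3 ms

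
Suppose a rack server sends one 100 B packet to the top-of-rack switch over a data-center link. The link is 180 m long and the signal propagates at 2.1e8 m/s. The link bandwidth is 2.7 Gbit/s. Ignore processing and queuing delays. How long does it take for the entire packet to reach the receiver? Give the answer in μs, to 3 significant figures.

1.15 μs

L = 100 × 8 = 800 bits.
Transmission delay = L/R = 800 / 2700000000 = 0.296296 μs.
Propagation delay = d/s = 180 m / 210000000 m/s = 0.857143 μs.
Total = 1.15 μs.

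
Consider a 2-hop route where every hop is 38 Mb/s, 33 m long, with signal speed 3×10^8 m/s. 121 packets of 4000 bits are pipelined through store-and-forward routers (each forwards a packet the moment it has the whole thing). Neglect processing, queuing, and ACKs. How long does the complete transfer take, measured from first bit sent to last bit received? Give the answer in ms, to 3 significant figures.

Per-hop transmission t_tx = L/R = 4000/38000000 = 0.105263 ms.
Per-hop propagation t_prop = 33/300000000 = 0.00011 ms.
Pipeline fill: first packet needs 2·t_tx to clear all hops; remaining 120 packets each add one t_tx.
Total = (2+121-1)·t_tx + 2·t_prop = 122·0.105263 + 2·0.00011 = 12.8 ms.

12.8 ms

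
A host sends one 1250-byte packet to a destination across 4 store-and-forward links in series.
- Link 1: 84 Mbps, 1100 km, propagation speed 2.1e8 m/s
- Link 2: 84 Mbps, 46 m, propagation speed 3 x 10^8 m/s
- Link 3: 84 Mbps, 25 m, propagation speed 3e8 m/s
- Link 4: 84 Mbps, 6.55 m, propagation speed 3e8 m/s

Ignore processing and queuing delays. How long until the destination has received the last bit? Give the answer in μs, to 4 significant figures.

L = 1250 × 8 = 10000 bits.
Transmission delay per hop = L/R = 10000/84000000 = 119.048 μs; 4 hops → 476.19 μs.
Propagation delays (d/s per hop): 5238.1, 0.153333, 0.0833333, 0.0218333 μs; sum = 5238.35 μs.
End-to-end = 5715 μs.

5715 μs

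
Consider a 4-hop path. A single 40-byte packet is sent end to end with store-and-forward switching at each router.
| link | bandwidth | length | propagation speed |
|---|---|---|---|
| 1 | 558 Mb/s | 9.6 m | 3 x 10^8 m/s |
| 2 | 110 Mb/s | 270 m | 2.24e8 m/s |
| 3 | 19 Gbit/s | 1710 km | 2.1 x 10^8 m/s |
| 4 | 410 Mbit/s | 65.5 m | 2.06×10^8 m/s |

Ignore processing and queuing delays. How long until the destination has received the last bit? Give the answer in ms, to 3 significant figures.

L = 40 × 8 = 320 bits.
Transmission delays (L/R per hop): 0.000573477, 0.00290909, 1.68421e-05, 0.000780488 ms; sum = 0.0042799 ms.
Propagation delays (d/s per hop): 3.2e-05, 0.00120536, 8.14286, 0.000317961 ms; sum = 8.14441 ms.
End-to-end = 8.15 ms.

8.15 ms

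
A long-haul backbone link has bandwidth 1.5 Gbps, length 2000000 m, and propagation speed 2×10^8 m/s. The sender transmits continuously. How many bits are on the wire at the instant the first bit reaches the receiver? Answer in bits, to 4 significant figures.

Propagation delay = 2000000 / 200000000 = 0.01 s.
BDP = R × t_prop = 1500000000 × 0.01 = 15000000 bits.

15000000 bits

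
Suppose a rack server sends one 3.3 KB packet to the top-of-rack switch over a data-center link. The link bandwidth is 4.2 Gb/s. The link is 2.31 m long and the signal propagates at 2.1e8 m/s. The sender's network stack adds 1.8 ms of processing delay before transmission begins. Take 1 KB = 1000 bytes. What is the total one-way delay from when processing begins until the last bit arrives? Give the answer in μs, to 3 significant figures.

L = 26400 bits.
Transmission delay = L/R = 26400 / 4200000000 = 6.28571 μs.
Propagation delay = d/s = 2.31 m / 210000000 m/s = 0.011 μs.
Plus processing delay 1.8 ms = 1800 μs.
Total = 1810 μs.

1810 μs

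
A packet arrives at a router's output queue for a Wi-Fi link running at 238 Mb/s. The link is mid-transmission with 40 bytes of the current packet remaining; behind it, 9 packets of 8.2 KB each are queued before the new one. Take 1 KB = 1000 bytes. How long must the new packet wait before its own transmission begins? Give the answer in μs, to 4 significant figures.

Each queued packet: L/R = 65600/238000000 = 275.63 μs.
9 queued → 2480.67 μs.
Plus remaining 320 bits of current packet: 1.34454 μs.
Queuing delay = 2482 μs.

2482 μs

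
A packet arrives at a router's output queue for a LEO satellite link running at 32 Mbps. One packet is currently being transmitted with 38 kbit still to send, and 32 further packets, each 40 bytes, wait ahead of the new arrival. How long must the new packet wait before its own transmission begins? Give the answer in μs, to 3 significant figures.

1510 μs

Each queued packet: L/R = 320/32000000 = 10 μs.
32 queued → 320 μs.
Plus remaining 38000 bits of current packet: 1187.5 μs.
Queuing delay = 1510 μs.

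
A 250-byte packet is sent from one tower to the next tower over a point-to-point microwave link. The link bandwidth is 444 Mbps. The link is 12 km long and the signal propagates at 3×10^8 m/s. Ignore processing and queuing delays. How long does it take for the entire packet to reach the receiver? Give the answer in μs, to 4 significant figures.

L = 250 × 8 = 2000 bits.
Transmission delay = L/R = 2000 / 444000000 = 4.5045 μs.
Propagation delay = d/s = 12000 m / 300000000 m/s = 40 μs.
Total = 44.50 μs.

44.50 μs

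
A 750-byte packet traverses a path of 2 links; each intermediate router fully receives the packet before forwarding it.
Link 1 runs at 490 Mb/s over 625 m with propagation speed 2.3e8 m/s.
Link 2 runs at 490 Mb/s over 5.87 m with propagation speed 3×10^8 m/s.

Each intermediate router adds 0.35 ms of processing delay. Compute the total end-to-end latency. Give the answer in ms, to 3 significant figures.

0.377 ms

L = 750 × 8 = 6000 bits.
Transmission delay per hop = L/R = 6000/490000000 = 0.0122449 ms; 2 hops → 0.0244898 ms.
Propagation delays (d/s per hop): 0.00271739, 1.95667e-05 ms; sum = 0.00273696 ms.
Processing at 1 router(s): 1 × 0.35 ms = 0.35 ms.
End-to-end = 0.377 ms.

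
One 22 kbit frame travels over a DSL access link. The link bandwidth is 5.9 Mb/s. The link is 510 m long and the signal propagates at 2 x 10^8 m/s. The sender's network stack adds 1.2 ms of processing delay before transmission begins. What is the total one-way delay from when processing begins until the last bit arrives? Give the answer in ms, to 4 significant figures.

4.931 ms

L = 22000 bits.
Transmission delay = L/R = 22000 / 5900000 = 3.72881 ms.
Propagation delay = d/s = 510 m / 200000000 m/s = 0.00255 ms.
Plus processing delay 1.2 ms = 1.2 ms.
Total = 4.931 ms.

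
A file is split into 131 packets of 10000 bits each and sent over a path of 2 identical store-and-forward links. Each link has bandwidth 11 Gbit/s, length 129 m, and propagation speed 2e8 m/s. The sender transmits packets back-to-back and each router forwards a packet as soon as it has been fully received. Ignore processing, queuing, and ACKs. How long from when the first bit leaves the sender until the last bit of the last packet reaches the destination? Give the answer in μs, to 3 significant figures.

Per-hop transmission t_tx = L/R = 10000/11000000000 = 0.909091 μs.
Per-hop propagation t_prop = 129/200000000 = 0.645 μs.
Pipeline fill: first packet needs 2·t_tx to clear all hops; remaining 130 packets each add one t_tx.
Total = (2+131-1)·t_tx + 2·t_prop = 132·0.909091 + 2·0.645 = 121 μs.

121 μs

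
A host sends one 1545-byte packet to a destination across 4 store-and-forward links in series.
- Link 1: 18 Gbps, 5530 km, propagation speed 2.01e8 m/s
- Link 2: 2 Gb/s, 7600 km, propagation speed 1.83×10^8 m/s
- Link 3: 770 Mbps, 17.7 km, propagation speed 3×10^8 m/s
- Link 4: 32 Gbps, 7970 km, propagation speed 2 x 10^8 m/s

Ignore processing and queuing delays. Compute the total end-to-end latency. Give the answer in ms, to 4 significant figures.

L = 1545 × 8 = 12360 bits.
Transmission delays (L/R per hop): 0.000686667, 0.00618, 0.0160519, 0.00038625 ms; sum = 0.0233049 ms.
Propagation delays (d/s per hop): 27.5124, 41.5301, 0.059, 39.85 ms; sum = 108.951 ms.
End-to-end = 109.0 ms.

109.0 ms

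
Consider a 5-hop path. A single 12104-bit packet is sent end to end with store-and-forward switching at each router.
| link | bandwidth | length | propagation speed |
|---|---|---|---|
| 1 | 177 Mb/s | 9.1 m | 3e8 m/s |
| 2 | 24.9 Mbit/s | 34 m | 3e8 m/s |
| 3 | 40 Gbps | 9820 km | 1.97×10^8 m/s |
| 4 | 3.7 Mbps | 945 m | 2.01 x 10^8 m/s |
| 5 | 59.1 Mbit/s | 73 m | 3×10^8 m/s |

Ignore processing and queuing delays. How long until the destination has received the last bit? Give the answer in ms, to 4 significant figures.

53.88 ms

Transmission delays (L/R per hop): 0.0683842, 0.486104, 0.0003026, 3.27135, 0.204805 ms; sum = 4.03095 ms.
Propagation delays (d/s per hop): 3.03333e-05, 0.000113333, 49.8477, 0.00470149, 0.000243333 ms; sum = 49.8528 ms.
End-to-end = 53.88 ms.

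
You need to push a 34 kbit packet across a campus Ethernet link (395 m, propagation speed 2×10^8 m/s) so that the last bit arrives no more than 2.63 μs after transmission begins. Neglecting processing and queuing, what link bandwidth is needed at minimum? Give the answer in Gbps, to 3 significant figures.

Propagation delay = 395 / 200000000 = 1.975 μs.
Transmission budget = 2.63 − 1.975 = 0.655 μs.
R ≥ L / t_tx = 34000 bits / 6.55e-07 s = 51.9 Gbps.

51.9 Gbps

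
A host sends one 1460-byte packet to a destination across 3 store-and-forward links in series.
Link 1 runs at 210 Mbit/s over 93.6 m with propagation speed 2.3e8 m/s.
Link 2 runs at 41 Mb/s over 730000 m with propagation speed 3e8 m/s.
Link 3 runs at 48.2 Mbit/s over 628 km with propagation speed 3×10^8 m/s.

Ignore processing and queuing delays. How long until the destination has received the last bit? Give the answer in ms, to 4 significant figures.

L = 1460 × 8 = 11680 bits.
Transmission delays (L/R per hop): 0.055619, 0.284878, 0.242324 ms; sum = 0.582821 ms.
Propagation delays (d/s per hop): 0.000406957, 2.43333, 2.09333 ms; sum = 4.52707 ms.
End-to-end = 5.110 ms.

5.110 ms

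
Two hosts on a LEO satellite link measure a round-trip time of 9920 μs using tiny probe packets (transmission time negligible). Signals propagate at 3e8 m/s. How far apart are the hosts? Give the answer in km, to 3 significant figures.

One-way propagation = RTT/2 = 4960 μs.
d = s × t = 300000000 × 0.00496 = 1490 km.

1490 km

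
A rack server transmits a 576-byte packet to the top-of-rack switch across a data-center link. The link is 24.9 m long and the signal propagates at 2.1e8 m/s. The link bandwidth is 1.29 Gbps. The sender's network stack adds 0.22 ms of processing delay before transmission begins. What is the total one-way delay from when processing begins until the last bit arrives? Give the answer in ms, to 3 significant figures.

0.224 ms

L = 576 × 8 = 4608 bits.
Transmission delay = L/R = 4608 / 1290000000 = 0.00357209 ms.
Propagation delay = d/s = 24.9 m / 210000000 m/s = 0.000118571 ms.
Plus processing delay 0.22 ms = 0.22 ms.
Total = 0.224 ms.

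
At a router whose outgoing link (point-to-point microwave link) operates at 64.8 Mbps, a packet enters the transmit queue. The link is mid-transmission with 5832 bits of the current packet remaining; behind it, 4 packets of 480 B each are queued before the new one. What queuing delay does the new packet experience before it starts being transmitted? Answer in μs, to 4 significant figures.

327.0 μs

Each queued packet: L/R = 3840/64800000 = 59.2593 μs.
4 queued → 237.037 μs.
Plus remaining 5832 bits of current packet: 90 μs.
Queuing delay = 327.0 μs.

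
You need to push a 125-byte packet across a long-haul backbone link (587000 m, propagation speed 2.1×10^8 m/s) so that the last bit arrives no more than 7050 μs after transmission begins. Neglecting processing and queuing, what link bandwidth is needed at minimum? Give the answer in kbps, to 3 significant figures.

L = 1000 bits.
Propagation delay = 587000 / 210000000 = 2795.24 μs.
Transmission budget = 7050 − 2795.24 = 4254.76 μs.
R ≥ L / t_tx = 1000 bits / 0.00425476 s = 235 kbps.

235 kbps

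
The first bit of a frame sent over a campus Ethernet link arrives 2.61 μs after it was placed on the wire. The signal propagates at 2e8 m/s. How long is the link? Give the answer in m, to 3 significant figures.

522 m

d = s × t_prop = 200000000 × 2.61e-06 = 522 m.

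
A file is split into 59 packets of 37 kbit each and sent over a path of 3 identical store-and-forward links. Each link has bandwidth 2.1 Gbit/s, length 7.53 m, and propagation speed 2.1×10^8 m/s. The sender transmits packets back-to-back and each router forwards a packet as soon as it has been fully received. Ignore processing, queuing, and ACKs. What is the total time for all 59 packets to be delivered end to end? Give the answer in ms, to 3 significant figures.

1.07 ms

Per-hop transmission t_tx = L/R = 37000/2100000000 = 0.017619 ms.
Per-hop propagation t_prop = 7.53/210000000 = 3.58571e-05 ms.
Pipeline fill: first packet needs 3·t_tx to clear all hops; remaining 58 packets each add one t_tx.
Total = (3+59-1)·t_tx + 3·t_prop = 61·0.017619 + 3·3.58571e-05 = 1.07 ms.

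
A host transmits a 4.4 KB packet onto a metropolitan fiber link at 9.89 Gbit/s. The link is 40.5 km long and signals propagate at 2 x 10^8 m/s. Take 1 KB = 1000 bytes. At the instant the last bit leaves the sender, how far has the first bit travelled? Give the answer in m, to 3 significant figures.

712 m

t_tx = L/R = 35200/9890000000 = 3.55915e-06 s.
Distance = s × t_tx = 200000000 × 3.55915e-06 = 712 m.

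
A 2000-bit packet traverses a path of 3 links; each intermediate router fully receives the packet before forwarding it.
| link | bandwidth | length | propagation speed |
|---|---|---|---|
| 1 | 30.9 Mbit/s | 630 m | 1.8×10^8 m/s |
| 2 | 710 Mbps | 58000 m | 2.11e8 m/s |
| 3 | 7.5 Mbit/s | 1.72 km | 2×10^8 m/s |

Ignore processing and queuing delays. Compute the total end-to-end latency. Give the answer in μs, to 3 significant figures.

621 μs

Transmission delays (L/R per hop): 64.7249, 2.8169, 266.667 μs; sum = 334.208 μs.
Propagation delays (d/s per hop): 3.5, 274.882, 8.6 μs; sum = 286.982 μs.
End-to-end = 621 μs.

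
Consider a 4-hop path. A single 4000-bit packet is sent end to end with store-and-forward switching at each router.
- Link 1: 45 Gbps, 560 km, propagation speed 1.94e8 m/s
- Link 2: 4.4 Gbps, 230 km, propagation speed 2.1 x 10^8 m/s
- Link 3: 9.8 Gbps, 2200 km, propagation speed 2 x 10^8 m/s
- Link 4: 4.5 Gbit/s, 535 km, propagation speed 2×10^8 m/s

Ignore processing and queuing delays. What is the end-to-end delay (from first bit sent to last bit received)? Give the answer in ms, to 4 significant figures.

17.66 ms

Transmission delays (L/R per hop): 8.88889e-05, 0.000909091, 0.000408163, 0.000888889 ms; sum = 0.00229503 ms.
Propagation delays (d/s per hop): 2.8866, 1.09524, 11, 2.675 ms; sum = 17.6568 ms.
End-to-end = 17.66 ms.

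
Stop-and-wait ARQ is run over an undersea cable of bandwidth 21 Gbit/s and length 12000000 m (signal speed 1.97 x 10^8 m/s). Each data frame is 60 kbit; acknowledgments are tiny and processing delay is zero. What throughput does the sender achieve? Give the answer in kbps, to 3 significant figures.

492 kbps

t_tx = L/R = 60000/21000000000 = 2.85714e-06 s.
t_prop = 12000000/197000000 = 0.0609137 s; RTT = 0.121827 s.
Cycle = t_tx + RTT = 0.12183 s.
Throughput = L / cycle = 60000 / 0.12183 = 492 kbps.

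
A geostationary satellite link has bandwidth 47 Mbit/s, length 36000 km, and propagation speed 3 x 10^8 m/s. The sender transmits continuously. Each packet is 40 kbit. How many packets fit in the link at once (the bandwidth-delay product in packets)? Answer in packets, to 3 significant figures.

141 packets

Propagation delay = 36000000 / 300000000 = 0.12 s.
BDP = R × t_prop = 47000000 × 0.12 = 5640000 bits.
In packets of 40000 bits: 141 packets.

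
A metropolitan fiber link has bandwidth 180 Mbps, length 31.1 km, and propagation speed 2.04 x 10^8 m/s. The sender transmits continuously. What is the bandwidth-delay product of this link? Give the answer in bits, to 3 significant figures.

27400 bits

Propagation delay = 31100 / 204000000 = 0.000152451 s.
BDP = R × t_prop = 180000000 × 0.000152451 = 27441.2 bits.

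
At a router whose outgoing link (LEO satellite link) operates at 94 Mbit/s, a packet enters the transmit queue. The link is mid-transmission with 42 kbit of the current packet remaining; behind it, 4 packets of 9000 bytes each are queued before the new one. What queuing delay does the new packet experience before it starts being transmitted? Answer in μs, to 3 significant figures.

3510 μs

Each queued packet: L/R = 72000/94000000 = 765.957 μs.
4 queued → 3063.83 μs.
Plus remaining 42000 bits of current packet: 446.809 μs.
Queuing delay = 3510 μs.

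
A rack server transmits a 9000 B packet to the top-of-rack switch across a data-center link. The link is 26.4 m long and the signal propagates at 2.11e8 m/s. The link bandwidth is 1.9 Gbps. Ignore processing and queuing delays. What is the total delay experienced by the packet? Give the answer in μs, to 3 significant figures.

38.0 μs

L = 9000 × 8 = 72000 bits.
Transmission delay = L/R = 72000 / 1900000000 = 37.8947 μs.
Propagation delay = d/s = 26.4 m / 211000000 m/s = 0.125118 μs.
Total = 38.0 μs.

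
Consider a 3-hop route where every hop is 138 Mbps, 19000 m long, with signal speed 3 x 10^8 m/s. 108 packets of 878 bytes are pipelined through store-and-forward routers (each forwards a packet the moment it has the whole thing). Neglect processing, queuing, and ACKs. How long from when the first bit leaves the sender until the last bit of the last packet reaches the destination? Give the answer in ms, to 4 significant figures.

5.789 ms

Per-hop transmission t_tx = L/R = 7024/138000000 = 0.0508986 ms.
Per-hop propagation t_prop = 19000/300000000 = 0.0633333 ms.
Pipeline fill: first packet needs 3·t_tx to clear all hops; remaining 107 packets each add one t_tx.
Total = (3+108-1)·t_tx + 3·t_prop = 110·0.0508986 + 3·0.0633333 = 5.789 ms.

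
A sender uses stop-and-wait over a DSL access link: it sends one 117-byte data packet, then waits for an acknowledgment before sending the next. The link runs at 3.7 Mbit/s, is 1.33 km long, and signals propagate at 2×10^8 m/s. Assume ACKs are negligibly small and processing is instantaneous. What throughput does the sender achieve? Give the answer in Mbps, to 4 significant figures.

3.515 Mbps

t_tx = L/R = 936/3700000 = 0.000252973 s.
t_prop = 1330/200000000 = 6.65e-06 s; RTT = 1.33e-05 s.
Cycle = t_tx + RTT = 0.000266273 s.
Throughput = L / cycle = 936 / 0.000266273 = 3.515 Mbps.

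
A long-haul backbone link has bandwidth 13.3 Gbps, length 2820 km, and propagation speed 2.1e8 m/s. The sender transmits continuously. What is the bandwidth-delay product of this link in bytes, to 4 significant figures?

22330000 bytes

Propagation delay = 2820000 / 210000000 = 0.0134286 s.
BDP = R × t_prop = 13300000000 × 0.0134286 = 178600000 bits.
In bytes: 178600000/8 = 22330000 bytes.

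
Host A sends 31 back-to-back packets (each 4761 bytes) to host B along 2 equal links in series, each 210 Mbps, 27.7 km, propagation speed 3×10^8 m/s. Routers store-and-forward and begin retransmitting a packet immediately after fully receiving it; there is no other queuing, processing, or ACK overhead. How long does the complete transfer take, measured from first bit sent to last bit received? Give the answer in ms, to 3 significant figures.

Per-hop transmission t_tx = L/R = 38088/210000000 = 0.181371 ms.
Per-hop propagation t_prop = 27700/300000000 = 0.0923333 ms.
Pipeline fill: first packet needs 2·t_tx to clear all hops; remaining 30 packets each add one t_tx.
Total = (2+31-1)·t_tx + 2·t_prop = 32·0.181371 + 2·0.0923333 = 5.99 ms.

5.99 ms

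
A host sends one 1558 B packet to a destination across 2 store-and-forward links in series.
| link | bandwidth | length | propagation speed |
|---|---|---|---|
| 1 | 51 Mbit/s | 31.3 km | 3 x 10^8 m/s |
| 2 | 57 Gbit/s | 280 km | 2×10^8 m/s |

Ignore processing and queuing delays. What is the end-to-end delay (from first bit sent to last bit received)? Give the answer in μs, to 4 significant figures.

1749 μs

L = 1558 × 8 = 12464 bits.
Transmission delays (L/R per hop): 244.392, 0.218667 μs; sum = 244.611 μs.
Propagation delays (d/s per hop): 104.333, 1400 μs; sum = 1504.33 μs.
End-to-end = 1749 μs.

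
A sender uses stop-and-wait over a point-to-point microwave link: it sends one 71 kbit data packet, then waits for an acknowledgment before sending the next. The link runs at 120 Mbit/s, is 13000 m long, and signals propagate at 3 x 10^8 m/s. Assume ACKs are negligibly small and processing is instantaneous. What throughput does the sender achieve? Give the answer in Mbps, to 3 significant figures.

t_tx = L/R = 71000/120000000 = 0.000591667 s.
t_prop = 13000/300000000 = 4.33333e-05 s; RTT = 8.66667e-05 s.
Cycle = t_tx + RTT = 0.000678333 s.
Throughput = L / cycle = 71000 / 0.000678333 = 105 Mbps.

105 Mbps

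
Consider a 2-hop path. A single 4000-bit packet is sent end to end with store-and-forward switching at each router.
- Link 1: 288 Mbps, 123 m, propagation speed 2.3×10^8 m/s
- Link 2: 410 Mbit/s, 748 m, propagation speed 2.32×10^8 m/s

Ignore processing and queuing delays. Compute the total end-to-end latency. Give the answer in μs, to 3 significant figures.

Transmission delays (L/R per hop): 13.8889, 9.7561 μs; sum = 23.645 μs.
Propagation delays (d/s per hop): 0.534783, 3.22414 μs; sum = 3.75892 μs.
End-to-end = 27.4 μs.

27.4 μs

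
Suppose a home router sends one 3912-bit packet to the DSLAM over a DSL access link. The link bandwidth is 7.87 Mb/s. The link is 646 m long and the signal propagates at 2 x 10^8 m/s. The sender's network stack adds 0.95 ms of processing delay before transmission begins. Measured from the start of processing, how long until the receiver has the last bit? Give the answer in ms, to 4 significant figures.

Transmission delay = L/R = 3912 / 7870000 = 0.497078 ms.
Propagation delay = d/s = 646 m / 200000000 m/s = 0.00323 ms.
Plus processing delay 0.95 ms = 0.95 ms.
Total = 1.450 ms.

1.450 ms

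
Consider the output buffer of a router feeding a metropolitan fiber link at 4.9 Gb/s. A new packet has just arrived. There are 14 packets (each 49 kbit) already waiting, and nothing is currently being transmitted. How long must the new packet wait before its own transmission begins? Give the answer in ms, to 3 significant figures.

Each queued packet: L/R = 49000/4900000000 = 0.01 ms.
14 queued → 0.14 ms.
Queuing delay = 0.140 ms.

0.140 ms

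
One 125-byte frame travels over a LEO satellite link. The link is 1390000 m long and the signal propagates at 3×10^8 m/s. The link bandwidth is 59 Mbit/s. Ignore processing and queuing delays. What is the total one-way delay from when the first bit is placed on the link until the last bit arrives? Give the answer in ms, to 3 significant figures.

L = 125 × 8 = 1000 bits.
Transmission delay = L/R = 1000 / 59000000 = 0.0169492 ms.
Propagation delay = d/s = 1390000 m / 300000000 m/s = 4.63333 ms.
Total = 4.65 ms.

4.65 ms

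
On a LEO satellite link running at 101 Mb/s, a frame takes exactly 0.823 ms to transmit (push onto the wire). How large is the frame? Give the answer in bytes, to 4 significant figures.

10390 bytes

L = R × t_tx = 101000000 b/s × 0.000823 s = 83123 bits.
In bytes: 83123 / 8 = 10390 bytes.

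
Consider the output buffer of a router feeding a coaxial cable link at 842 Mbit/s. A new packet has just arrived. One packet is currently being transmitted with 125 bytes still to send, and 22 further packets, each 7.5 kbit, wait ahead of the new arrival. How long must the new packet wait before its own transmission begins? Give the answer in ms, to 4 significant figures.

0.1971 ms

Each queued packet: L/R = 7500/842000000 = 0.00890736 ms.
22 queued → 0.195962 ms.
Plus remaining 1000 bits of current packet: 0.00118765 ms.
Queuing delay = 0.1971 ms.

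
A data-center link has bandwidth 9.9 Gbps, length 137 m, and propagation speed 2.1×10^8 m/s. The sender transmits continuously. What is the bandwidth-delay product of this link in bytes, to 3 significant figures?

807 bytes

Propagation delay = 137 / 210000000 = 6.52381e-07 s.
BDP = R × t_prop = 9900000000 × 6.52381e-07 = 6458.57 bits.
In bytes: 6458.57/8 = 807 bytes.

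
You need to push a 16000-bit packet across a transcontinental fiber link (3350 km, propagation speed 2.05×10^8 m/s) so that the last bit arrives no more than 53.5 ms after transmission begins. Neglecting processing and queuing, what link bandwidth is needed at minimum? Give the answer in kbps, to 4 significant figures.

430.6 kbps

Propagation delay = 3350000 / 2.05e+08 = 16.3415 ms.
Transmission budget = 53.5 − 16.3415 = 37.1585 ms.
R ≥ L / t_tx = 16000 bits / 0.0371585 s = 430.6 kbps.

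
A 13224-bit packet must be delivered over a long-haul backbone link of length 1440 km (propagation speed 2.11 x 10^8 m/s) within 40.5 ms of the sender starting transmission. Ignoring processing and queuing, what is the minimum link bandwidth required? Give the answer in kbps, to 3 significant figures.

393 kbps

Propagation delay = 1440000 / 211000000 = 6.82464 ms.
Transmission budget = 40.5 − 6.82464 = 33.6754 ms.
R ≥ L / t_tx = 13224 bits / 0.0336754 s = 393 kbps.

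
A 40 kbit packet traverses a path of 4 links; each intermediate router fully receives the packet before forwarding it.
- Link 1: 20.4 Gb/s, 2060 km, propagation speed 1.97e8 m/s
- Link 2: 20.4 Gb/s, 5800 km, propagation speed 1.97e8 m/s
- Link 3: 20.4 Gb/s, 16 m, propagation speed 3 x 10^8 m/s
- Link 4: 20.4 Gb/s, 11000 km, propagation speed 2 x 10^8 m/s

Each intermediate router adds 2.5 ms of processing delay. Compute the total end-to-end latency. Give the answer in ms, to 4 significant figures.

102.4 ms

L = 40000 bits.
Transmission delay per hop = L/R = 40000/20400000000 = 0.00196078 ms; 4 hops → 0.00784314 ms.
Propagation delays (d/s per hop): 10.4569, 29.4416, 5.33333e-05, 55 ms; sum = 94.8985 ms.
Processing at 3 router(s): 3 × 2.5 ms = 7.5 ms.
End-to-end = 102.4 ms.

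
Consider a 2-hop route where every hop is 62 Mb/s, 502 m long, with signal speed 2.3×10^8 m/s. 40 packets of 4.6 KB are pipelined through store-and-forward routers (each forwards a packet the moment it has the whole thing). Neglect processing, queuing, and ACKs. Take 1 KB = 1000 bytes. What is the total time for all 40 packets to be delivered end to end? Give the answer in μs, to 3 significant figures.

Per-hop transmission t_tx = L/R = 36800/62000000 = 593.548 μs.
Per-hop propagation t_prop = 502/2.3e+08 = 2.18261 μs.
Pipeline fill: first packet needs 2·t_tx to clear all hops; remaining 39 packets each add one t_tx.
Total = (2+40-1)·t_tx + 2·t_prop = 41·593.548 + 2·2.18261 = 24300 μs.

24300 μs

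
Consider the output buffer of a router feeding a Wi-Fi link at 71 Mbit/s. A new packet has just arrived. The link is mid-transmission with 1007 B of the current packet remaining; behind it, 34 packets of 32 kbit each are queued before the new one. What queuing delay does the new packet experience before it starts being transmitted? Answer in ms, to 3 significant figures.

15.4 ms

Each queued packet: L/R = 32000/71000000 = 0.450704 ms.
34 queued → 15.3239 ms.
Plus remaining 8056 bits of current packet: 0.113465 ms.
Queuing delay = 15.4 ms.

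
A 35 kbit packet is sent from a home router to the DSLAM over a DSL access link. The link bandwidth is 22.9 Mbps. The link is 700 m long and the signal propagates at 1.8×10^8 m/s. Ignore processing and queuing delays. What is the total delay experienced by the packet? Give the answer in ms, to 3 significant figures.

1.53 ms

L = 35000 bits.
Transmission delay = L/R = 35000 / 22900000 = 1.52838 ms.
Propagation delay = d/s = 700 m / 180000000 m/s = 0.00388889 ms.
Total = 1.53 ms.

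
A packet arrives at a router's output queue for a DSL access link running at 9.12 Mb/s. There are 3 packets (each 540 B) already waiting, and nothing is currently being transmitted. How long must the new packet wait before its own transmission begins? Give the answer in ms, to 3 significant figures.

Each queued packet: L/R = 4320/9120000 = 0.473684 ms.
3 queued → 1.42105 ms.
Queuing delay = 1.42 ms.

1.42 ms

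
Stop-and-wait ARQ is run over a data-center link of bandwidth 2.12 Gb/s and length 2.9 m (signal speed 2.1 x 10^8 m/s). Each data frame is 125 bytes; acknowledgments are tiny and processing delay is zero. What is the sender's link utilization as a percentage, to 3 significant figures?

94.5 %

t_tx = L/R = 1000/2120000000 = 4.71698e-07 s.
t_prop = 2.9/210000000 = 1.38095e-08 s; RTT = 2.7619e-08 s.
Cycle = t_tx + RTT = 4.99317e-07 s.
Utilization = t_tx / cycle = 4.71698e-07/4.99317e-07 = 94.5 %.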